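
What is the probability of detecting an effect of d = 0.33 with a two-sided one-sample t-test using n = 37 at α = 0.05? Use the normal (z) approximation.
Power ≈ 0.52

Power calculation (one-sample t-test, normal approximation):
z_β = d · √n - z_{α/2}
z_β = 0.33 · √37 - 1.960
z_β = 0.33 · 6.083 - 1.960
z_β = 0.047

Power = Φ(z_β) = Φ(0.047) ≈ 0.519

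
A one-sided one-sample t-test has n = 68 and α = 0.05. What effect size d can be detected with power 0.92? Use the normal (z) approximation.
d ≈ 0.37

Minimum detectable effect (one-sample t-test, normal approximation):
d = (z_α + z_β) / √n
d = (1.645 + 1.405) / √68
d = 3.050 / 8.246
d ≈ 0.37

By Cohen's convention (0.2 small / 0.5 medium / 0.8 large): small effect.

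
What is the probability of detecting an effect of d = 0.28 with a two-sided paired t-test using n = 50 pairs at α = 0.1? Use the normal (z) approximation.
Power ≈ 0.63

Power calculation (paired t-test, normal approximation):
z_β = d · √n - z_{α/2}
z_β = 0.28 · √50 - 1.645
z_β = 0.28 · 7.071 - 1.645
z_β = 0.335

Power = Φ(z_β) = Φ(0.335) ≈ 0.631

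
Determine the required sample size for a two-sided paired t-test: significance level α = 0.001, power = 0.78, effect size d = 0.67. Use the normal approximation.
n = 37 pairs

Sample size formula (paired t-test, normal approximation):
n = ((z_{α/2} + z_β) / d)²

z_{α/2} = 3.291 (for α = 0.001, two-sided)
z_β = 0.772 (for power = 0.78)
d = 0.67

n = ((3.291 + 0.772) / 0.67)²
n = (6.064)²
n ≈ 36.77
Round up to the next whole number: n = 37 pairs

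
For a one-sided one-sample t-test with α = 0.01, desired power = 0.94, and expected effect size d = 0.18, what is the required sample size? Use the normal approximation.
n = 465

Sample size formula (one-sample t-test, normal approximation):
n = ((z_α + z_β) / d)²

z_α = 2.326 (for α = 0.01, one-sided)
z_β = 1.555 (for power = 0.94)
d = 0.18

n = ((2.326 + 1.555) / 0.18)²
n = (21.561)²
n ≈ 464.88
Round up to the next whole number: n = 465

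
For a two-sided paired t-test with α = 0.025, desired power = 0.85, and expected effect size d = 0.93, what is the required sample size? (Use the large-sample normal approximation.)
n = 13 pairs

Sample size formula (paired t-test, normal approximation):
n = ((z_{α/2} + z_β) / d)²

z_{α/2} = 2.241 (for α = 0.025, two-sided)
z_β = 1.036 (for power = 0.85)
d = 0.93

n = ((2.241 + 1.036) / 0.93)²
n = (3.524)²
n ≈ 12.42
Round up to the next whole number: n = 13 pairs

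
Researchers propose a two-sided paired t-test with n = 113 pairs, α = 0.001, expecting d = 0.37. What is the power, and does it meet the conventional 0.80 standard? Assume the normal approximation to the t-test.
Power ≈ 0.74; the study is underpowered (power < 0.80)

Power calculation (paired t-test, normal approximation):
z_β = d · √n - z_{α/2}
z_β = 0.37 · √113 - 3.291
z_β = 0.37 · 10.630 - 3.291
z_β = 0.643

Power = Φ(z_β) = Φ(0.643) ≈ 0.740

Effect size d = 0.37 is small by Cohen's convention (0.2/0.5/0.8).

Threshold: power ≥ 0.80 is conventionally adequate.
Power ≈ 0.74 → the study is underpowered (power < 0.80).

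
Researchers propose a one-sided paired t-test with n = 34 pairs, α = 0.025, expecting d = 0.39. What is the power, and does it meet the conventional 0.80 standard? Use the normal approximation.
Power ≈ 0.62; the study is underpowered (power < 0.80)

Power calculation (paired t-test, normal approximation):
z_β = d · √n - z_α
z_β = 0.39 · √34 - 1.960
z_β = 0.39 · 5.831 - 1.960
z_β = 0.314

Power = Φ(z_β) = Φ(0.314) ≈ 0.623

Effect size d = 0.39 is small by Cohen's convention (0.2/0.5/0.8).

Threshold: power ≥ 0.80 is conventionally adequate.
Power ≈ 0.62 → the study is underpowered (power < 0.80).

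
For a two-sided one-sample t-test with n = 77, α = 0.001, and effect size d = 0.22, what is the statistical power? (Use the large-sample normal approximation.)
Power ≈ 0.09

Power calculation (one-sample t-test, normal approximation):
z_β = d · √n - z_{α/2}
z_β = 0.22 · √77 - 3.291
z_β = 0.22 · 8.775 - 3.291
z_β = -1.360

Power = Φ(z_β) = Φ(-1.360) ≈ 0.087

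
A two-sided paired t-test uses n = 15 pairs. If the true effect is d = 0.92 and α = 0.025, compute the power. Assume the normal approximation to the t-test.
Power ≈ 0.91

Power calculation (paired t-test, normal approximation):
z_β = d · √n - z_{α/2}
z_β = 0.92 · √15 - 2.241
z_β = 0.92 · 3.873 - 2.241
z_β = 1.322

Power = Φ(z_β) = Φ(1.322) ≈ 0.907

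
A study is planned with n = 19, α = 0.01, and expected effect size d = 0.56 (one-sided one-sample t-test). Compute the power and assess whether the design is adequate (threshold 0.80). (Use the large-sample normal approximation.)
Power ≈ 0.55; the study is underpowered (power < 0.80)

Power calculation (one-sample t-test, normal approximation):
z_β = d · √n - z_α
z_β = 0.56 · √19 - 2.326
z_β = 0.56 · 4.359 - 2.326
z_β = 0.115

Power = Φ(z_β) = Φ(0.115) ≈ 0.546

Effect size d = 0.56 is medium by Cohen's convention (0.2/0.5/0.8).

Threshold: power ≥ 0.80 is conventionally adequate.
Power ≈ 0.55 → the study is underpowered (power < 0.80).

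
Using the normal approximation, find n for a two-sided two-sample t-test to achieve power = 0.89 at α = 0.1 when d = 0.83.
n = 24 per group

Sample size formula (two-sample t-test, normal approximation):
n = 2 · ((z_{α/2} + z_β) / d)²

z_{α/2} = 1.645 (for α = 0.1, two-sided)
z_β = 1.227 (for power = 0.89)
d = 0.83

n = 2 · ((1.645 + 1.227) / 0.83)²
n = 2 · (3.460)²
n ≈ 23.94
Round up to the next whole number: n = 24 per group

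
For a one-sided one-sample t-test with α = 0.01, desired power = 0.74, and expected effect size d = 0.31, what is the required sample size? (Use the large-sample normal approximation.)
n = 92

Sample size formula (one-sample t-test, normal approximation):
n = ((z_α + z_β) / d)²

z_α = 2.326 (for α = 0.01, one-sided)
z_β = 0.643 (for power = 0.74)
d = 0.31

n = ((2.326 + 0.643) / 0.31)²
n = (9.577)²
n ≈ 91.72
Round up to the next whole number: n = 92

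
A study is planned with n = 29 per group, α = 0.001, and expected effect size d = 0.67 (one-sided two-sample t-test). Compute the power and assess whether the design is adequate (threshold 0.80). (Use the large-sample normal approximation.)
Power ≈ 0.29; the study is underpowered (power < 0.80)

Power calculation (two-sample t-test, normal approximation):
z_β = d · √(n/2) - z_α
z_β = 0.67 · √(29/2) - 3.090
z_β = 0.67 · 3.808 - 3.090
z_β = -0.539

Power = Φ(z_β) = Φ(-0.539) ≈ 0.295

Effect size d = 0.67 is medium by Cohen's convention (0.2/0.5/0.8).

Threshold: power ≥ 0.80 is conventionally adequate.
Power ≈ 0.29 → the study is underpowered (power < 0.80).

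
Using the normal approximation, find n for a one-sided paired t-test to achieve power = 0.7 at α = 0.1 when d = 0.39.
n = 22 pairs

Sample size formula (paired t-test, normal approximation):
n = ((z_α + z_β) / d)²

z_α = 1.282 (for α = 0.1, one-sided)
z_β = 0.524 (for power = 0.7)
d = 0.39

n = ((1.282 + 0.524) / 0.39)²
n = (4.631)²
n ≈ 21.45
Round up to the next whole number: n = 22 pairs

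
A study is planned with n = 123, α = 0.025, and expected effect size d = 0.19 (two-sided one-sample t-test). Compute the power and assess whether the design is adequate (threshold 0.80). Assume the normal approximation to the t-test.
Power ≈ 0.45; the study is underpowered (power < 0.80)

Power calculation (one-sample t-test, normal approximation):
z_β = d · √n - z_{α/2}
z_β = 0.19 · √123 - 2.241
z_β = 0.19 · 11.091 - 2.241
z_β = -0.134

Power = Φ(z_β) = Φ(-0.134) ≈ 0.447

Effect size d = 0.19 is very small by Cohen's convention (0.2/0.5/0.8).

Threshold: power ≥ 0.80 is conventionally adequate.
Power ≈ 0.45 → the study is underpowered (power < 0.80).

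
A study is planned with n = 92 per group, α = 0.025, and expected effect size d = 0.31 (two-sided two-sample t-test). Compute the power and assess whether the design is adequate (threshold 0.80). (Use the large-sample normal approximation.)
Power ≈ 0.44; the study is underpowered (power < 0.80)

Power calculation (two-sample t-test, normal approximation):
z_β = d · √(n/2) - z_{α/2}
z_β = 0.31 · √(92/2) - 2.241
z_β = 0.31 · 6.782 - 2.241
z_β = -0.139

Power = Φ(z_β) = Φ(-0.139) ≈ 0.445

Effect size d = 0.31 is small by Cohen's convention (0.2/0.5/0.8).

Threshold: power ≥ 0.80 is conventionally adequate.
Power ≈ 0.44 → the study is underpowered (power < 0.80).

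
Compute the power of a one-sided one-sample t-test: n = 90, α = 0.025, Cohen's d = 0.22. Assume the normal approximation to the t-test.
Power ≈ 0.55

Power calculation (one-sample t-test, normal approximation):
z_β = d · √n - z_α
z_β = 0.22 · √90 - 1.960
z_β = 0.22 · 9.487 - 1.960
z_β = 0.127

Power = Φ(z_β) = Φ(0.127) ≈ 0.551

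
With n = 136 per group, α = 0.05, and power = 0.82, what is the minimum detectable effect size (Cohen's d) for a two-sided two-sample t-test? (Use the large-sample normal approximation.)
d ≈ 0.35

Minimum detectable effect (two-sample t-test, normal approximation):
d = (z_{α/2} + z_β) / √(n/2)
d = (1.960 + 0.915) / √(136/2)
d = 2.875 / 8.246
d ≈ 0.35

By Cohen's convention (0.2 small / 0.5 medium / 0.8 large): small effect.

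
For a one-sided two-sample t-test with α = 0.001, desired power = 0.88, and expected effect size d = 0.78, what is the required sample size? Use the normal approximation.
n = 60 per group

Sample size formula (two-sample t-test, normal approximation):
n = 2 · ((z_α + z_β) / d)²

z_α = 3.090 (for α = 0.001, one-sided)
z_β = 1.175 (for power = 0.88)
d = 0.78

n = 2 · ((3.090 + 1.175) / 0.78)²
n = 2 · (5.468)²
n ≈ 59.80
Round up to the next whole number: n = 60 per group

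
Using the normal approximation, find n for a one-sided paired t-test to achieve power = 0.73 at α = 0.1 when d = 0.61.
n = 10 pairs

Sample size formula (paired t-test, normal approximation):
n = ((z_α + z_β) / d)²

z_α = 1.282 (for α = 0.1, one-sided)
z_β = 0.613 (for power = 0.73)
d = 0.61

n = ((1.282 + 0.613) / 0.61)²
n = (3.107)²
n ≈ 9.65
Round up to the next whole number: n = 10 pairs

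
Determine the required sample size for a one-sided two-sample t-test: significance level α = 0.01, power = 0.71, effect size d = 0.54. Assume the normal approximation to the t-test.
n = 57 per group

Sample size formula (two-sample t-test, normal approximation):
n = 2 · ((z_α + z_β) / d)²

z_α = 2.326 (for α = 0.01, one-sided)
z_β = 0.553 (for power = 0.71)
d = 0.54

n = 2 · ((2.326 + 0.553) / 0.54)²
n = 2 · (5.331)²
n ≈ 56.84
Round up to the next whole number: n = 57 per group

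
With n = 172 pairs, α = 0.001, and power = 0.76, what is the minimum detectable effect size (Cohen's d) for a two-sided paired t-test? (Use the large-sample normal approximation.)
d ≈ 0.30

Minimum detectable effect (paired t-test, normal approximation):
d = (z_{α/2} + z_β) / √n
d = (3.291 + 0.706) / √172
d = 3.997 / 13.115
d ≈ 0.30

By Cohen's convention (0.2 small / 0.5 medium / 0.8 large): small effect.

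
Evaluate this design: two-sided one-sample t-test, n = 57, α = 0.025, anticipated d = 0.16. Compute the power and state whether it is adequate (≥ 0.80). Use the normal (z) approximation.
Power ≈ 0.15; the study is underpowered (power < 0.80)

Power calculation (one-sample t-test, normal approximation):
z_β = d · √n - z_{α/2}
z_β = 0.16 · √57 - 2.241
z_β = 0.16 · 7.550 - 2.241
z_β = -1.033

Power = Φ(z_β) = Φ(-1.033) ≈ 0.151

Effect size d = 0.16 is very small by Cohen's convention (0.2/0.5/0.8).

Threshold: power ≥ 0.80 is conventionally adequate.
Power ≈ 0.15 → the study is underpowered (power < 0.80).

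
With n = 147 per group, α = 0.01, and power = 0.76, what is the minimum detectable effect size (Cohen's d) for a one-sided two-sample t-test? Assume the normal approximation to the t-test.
d ≈ 0.35

Minimum detectable effect (two-sample t-test, normal approximation):
d = (z_α + z_β) / √(n/2)
d = (2.326 + 0.706) / √(147/2)
d = 3.033 / 8.573
d ≈ 0.35

By Cohen's convention (0.2 small / 0.5 medium / 0.8 large): small effect.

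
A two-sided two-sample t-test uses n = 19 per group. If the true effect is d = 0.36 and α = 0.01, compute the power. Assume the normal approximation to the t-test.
Power ≈ 0.07

Power calculation (two-sample t-test, normal approximation):
z_β = d · √(n/2) - z_{α/2}
z_β = 0.36 · √(19/2) - 2.576
z_β = 0.36 · 3.082 - 2.576
z_β = -1.466

Power = Φ(z_β) = Φ(-1.466) ≈ 0.071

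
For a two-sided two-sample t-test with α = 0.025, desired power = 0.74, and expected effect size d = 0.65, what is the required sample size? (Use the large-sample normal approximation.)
n = 40 per group

Sample size formula (two-sample t-test, normal approximation):
n = 2 · ((z_{α/2} + z_β) / d)²

z_{α/2} = 2.241 (for α = 0.025, two-sided)
z_β = 0.643 (for power = 0.74)
d = 0.65

n = 2 · ((2.241 + 0.643) / 0.65)²
n = 2 · (4.437)²
n ≈ 39.37
Round up to the next whole number: n = 40 per group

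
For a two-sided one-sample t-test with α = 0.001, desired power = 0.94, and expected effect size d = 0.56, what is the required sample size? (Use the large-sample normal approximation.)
n = 75

Sample size formula (one-sample t-test, normal approximation):
n = ((z_{α/2} + z_β) / d)²

z_{α/2} = 3.291 (for α = 0.001, two-sided)
z_β = 1.555 (for power = 0.94)
d = 0.56

n = ((3.291 + 1.555) / 0.56)²
n = (8.654)²
n ≈ 74.89
Round up to the next whole number: n = 75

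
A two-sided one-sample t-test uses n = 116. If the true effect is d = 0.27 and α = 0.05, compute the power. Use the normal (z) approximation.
Power ≈ 0.83

Power calculation (one-sample t-test, normal approximation):
z_β = d · √n - z_{α/2}
z_β = 0.27 · √116 - 1.960
z_β = 0.27 · 10.770 - 1.960
z_β = 0.948

Power = Φ(z_β) = Φ(0.948) ≈ 0.828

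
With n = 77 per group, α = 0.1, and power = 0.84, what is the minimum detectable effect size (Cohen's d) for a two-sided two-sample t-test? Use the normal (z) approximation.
d ≈ 0.43

Minimum detectable effect (two-sample t-test, normal approximation):
d = (z_{α/2} + z_β) / √(n/2)
d = (1.645 + 0.994) / √(77/2)
d = 2.639 / 6.205
d ≈ 0.43

By Cohen's convention (0.2 small / 0.5 medium / 0.8 large): small effect.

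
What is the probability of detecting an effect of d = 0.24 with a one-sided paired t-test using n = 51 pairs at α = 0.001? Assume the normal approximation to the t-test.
Power ≈ 0.08

Power calculation (paired t-test, normal approximation):
z_β = d · √n - z_α
z_β = 0.24 · √51 - 3.090
z_β = 0.24 · 7.141 - 3.090
z_β = -1.376

Power = Φ(z_β) = Φ(-1.376) ≈ 0.084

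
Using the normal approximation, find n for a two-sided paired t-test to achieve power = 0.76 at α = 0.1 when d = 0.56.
n = 18 pairs

Sample size formula (paired t-test, normal approximation):
n = ((z_{α/2} + z_β) / d)²

z_{α/2} = 1.645 (for α = 0.1, two-sided)
z_β = 0.706 (for power = 0.76)
d = 0.56

n = ((1.645 + 0.706) / 0.56)²
n = (4.198)²
n ≈ 17.62
Round up to the next whole number: n = 18 pairs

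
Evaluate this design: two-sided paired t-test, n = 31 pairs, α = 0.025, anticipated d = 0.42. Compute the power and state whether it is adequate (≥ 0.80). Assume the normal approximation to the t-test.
Power ≈ 0.54; the study is underpowered (power < 0.80)

Power calculation (paired t-test, normal approximation):
z_β = d · √n - z_{α/2}
z_β = 0.42 · √31 - 2.241
z_β = 0.42 · 5.568 - 2.241
z_β = 0.097

Power = Φ(z_β) = Φ(0.097) ≈ 0.539

Effect size d = 0.42 is small by Cohen's convention (0.2/0.5/0.8).

Threshold: power ≥ 0.80 is conventionally adequate.
Power ≈ 0.54 → the study is underpowered (power < 0.80).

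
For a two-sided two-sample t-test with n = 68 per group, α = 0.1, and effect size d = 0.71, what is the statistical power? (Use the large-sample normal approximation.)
Power ≈ 0.99

Power calculation (two-sample t-test, normal approximation):
z_β = d · √(n/2) - z_{α/2}
z_β = 0.71 · √(68/2) - 1.645
z_β = 0.71 · 5.831 - 1.645
z_β = 2.495

Power = Φ(z_β) = Φ(2.495) ≈ 0.994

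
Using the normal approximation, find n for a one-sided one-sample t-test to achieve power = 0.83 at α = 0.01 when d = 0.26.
n = 160

Sample size formula (one-sample t-test, normal approximation):
n = ((z_α + z_β) / d)²

z_α = 2.326 (for α = 0.01, one-sided)
z_β = 0.954 (for power = 0.83)
d = 0.26

n = ((2.326 + 0.954) / 0.26)²
n = (12.615)²
n ≈ 159.14
Round up to the next whole number: n = 160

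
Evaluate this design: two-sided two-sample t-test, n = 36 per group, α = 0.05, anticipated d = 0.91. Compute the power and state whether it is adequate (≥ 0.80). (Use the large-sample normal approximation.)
Power ≈ 0.97; the study is adequately powered (power ≥ 0.80)

Power calculation (two-sample t-test, normal approximation):
z_β = d · √(n/2) - z_{α/2}
z_β = 0.91 · √(36/2) - 1.960
z_β = 0.91 · 4.243 - 1.960
z_β = 1.901

Power = Φ(z_β) = Φ(1.901) ≈ 0.971

Effect size d = 0.91 is large by Cohen's convention (0.2/0.5/0.8).

Threshold: power ≥ 0.80 is conventionally adequate.
Power ≈ 0.97 → the study is adequately powered (power ≥ 0.80).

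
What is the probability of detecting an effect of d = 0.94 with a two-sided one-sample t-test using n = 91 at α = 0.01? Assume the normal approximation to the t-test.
Power ≈ 1.00

Power calculation (one-sample t-test, normal approximation):
z_β = d · √n - z_{α/2}
z_β = 0.94 · √91 - 2.576
z_β = 0.94 · 9.539 - 2.576
z_β = 6.391

Power = Φ(z_β) = Φ(6.391) ≈ 1.000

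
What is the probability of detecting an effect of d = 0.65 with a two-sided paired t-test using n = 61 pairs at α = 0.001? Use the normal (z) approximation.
Power ≈ 0.96

Power calculation (paired t-test, normal approximation):
z_β = d · √n - z_{α/2}
z_β = 0.65 · √61 - 3.291
z_β = 0.65 · 7.810 - 3.291
z_β = 1.786

Power = Φ(z_β) = Φ(1.786) ≈ 0.963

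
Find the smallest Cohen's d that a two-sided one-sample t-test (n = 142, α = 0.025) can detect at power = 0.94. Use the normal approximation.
d ≈ 0.32

Minimum detectable effect (one-sample t-test, normal approximation):
d = (z_{α/2} + z_β) / √n
d = (2.241 + 1.555) / √142
d = 3.796 / 11.916
d ≈ 0.32

By Cohen's convention (0.2 small / 0.5 medium / 0.8 large): small effect.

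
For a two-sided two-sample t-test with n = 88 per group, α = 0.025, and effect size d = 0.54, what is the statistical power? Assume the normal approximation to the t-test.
Power ≈ 0.91

Power calculation (two-sample t-test, normal approximation):
z_β = d · √(n/2) - z_{α/2}
z_β = 0.54 · √(88/2) - 2.241
z_β = 0.54 · 6.633 - 2.241
z_β = 1.341

Power = Φ(z_β) = Φ(1.341) ≈ 0.910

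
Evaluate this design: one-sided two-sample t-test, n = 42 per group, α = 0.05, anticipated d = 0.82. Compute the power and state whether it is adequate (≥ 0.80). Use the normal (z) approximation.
Power ≈ 0.98; the study is adequately powered (power ≥ 0.80)

Power calculation (two-sample t-test, normal approximation):
z_β = d · √(n/2) - z_α
z_β = 0.82 · √(42/2) - 1.645
z_β = 0.82 · 4.583 - 1.645
z_β = 2.113

Power = Φ(z_β) = Φ(2.113) ≈ 0.983

Effect size d = 0.82 is large by Cohen's convention (0.2/0.5/0.8).

Threshold: power ≥ 0.80 is conventionally adequate.
Power ≈ 0.98 → the study is adequately powered (power ≥ 0.80).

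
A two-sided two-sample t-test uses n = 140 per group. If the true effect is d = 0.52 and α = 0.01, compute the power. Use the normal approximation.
Power ≈ 0.96

Power calculation (two-sample t-test, normal approximation):
z_β = d · √(n/2) - z_{α/2}
z_β = 0.52 · √(140/2) - 2.576
z_β = 0.52 · 8.367 - 2.576
z_β = 1.775

Power = Φ(z_β) = Φ(1.775) ≈ 0.962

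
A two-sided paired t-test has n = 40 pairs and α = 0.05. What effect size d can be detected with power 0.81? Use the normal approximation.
d ≈ 0.45

Minimum detectable effect (paired t-test, normal approximation):
d = (z_{α/2} + z_β) / √n
d = (1.960 + 0.878) / √40
d = 2.838 / 6.325
d ≈ 0.45

By Cohen's convention (0.2 small / 0.5 medium / 0.8 large): small effect.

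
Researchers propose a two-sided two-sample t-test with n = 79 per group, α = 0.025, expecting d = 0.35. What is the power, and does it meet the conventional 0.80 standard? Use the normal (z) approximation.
Power ≈ 0.48; the study is underpowered (power < 0.80)

Power calculation (two-sample t-test, normal approximation):
z_β = d · √(n/2) - z_{α/2}
z_β = 0.35 · √(79/2) - 2.241
z_β = 0.35 · 6.285 - 2.241
z_β = -0.042

Power = Φ(z_β) = Φ(-0.042) ≈ 0.483

Effect size d = 0.35 is small by Cohen's convention (0.2/0.5/0.8).

Threshold: power ≥ 0.80 is conventionally adequate.
Power ≈ 0.48 → the study is underpowered (power < 0.80).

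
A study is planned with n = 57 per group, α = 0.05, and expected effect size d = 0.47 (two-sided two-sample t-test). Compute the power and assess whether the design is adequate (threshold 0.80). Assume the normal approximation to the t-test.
Power ≈ 0.71; the study is underpowered (power < 0.80)

Power calculation (two-sample t-test, normal approximation):
z_β = d · √(n/2) - z_{α/2}
z_β = 0.47 · √(57/2) - 1.960
z_β = 0.47 · 5.339 - 1.960
z_β = 0.549

Power = Φ(z_β) = Φ(0.549) ≈ 0.709

Effect size d = 0.47 is small by Cohen's convention (0.2/0.5/0.8).

Threshold: power ≥ 0.80 is conventionally adequate.
Power ≈ 0.71 → the study is underpowered (power < 0.80).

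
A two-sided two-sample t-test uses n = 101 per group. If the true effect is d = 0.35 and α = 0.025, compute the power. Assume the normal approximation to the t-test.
Power ≈ 0.60

Power calculation (two-sample t-test, normal approximation):
z_β = d · √(n/2) - z_{α/2}
z_β = 0.35 · √(101/2) - 2.241
z_β = 0.35 · 7.106 - 2.241
z_β = 0.246

Power = Φ(z_β) = Φ(0.246) ≈ 0.597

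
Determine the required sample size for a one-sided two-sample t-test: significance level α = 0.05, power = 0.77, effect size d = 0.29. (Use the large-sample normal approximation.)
n = 136 per group

Sample size formula (two-sample t-test, normal approximation):
n = 2 · ((z_α + z_β) / d)²

z_α = 1.645 (for α = 0.05, one-sided)
z_β = 0.739 (for power = 0.77)
d = 0.29

n = 2 · ((1.645 + 0.739) / 0.29)²
n = 2 · (8.221)²
n ≈ 135.17
Round up to the next whole number: n = 136 per group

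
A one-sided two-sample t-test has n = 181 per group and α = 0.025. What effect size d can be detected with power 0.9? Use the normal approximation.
d ≈ 0.34

Minimum detectable effect (two-sample t-test, normal approximation):
d = (z_α + z_β) / √(n/2)
d = (1.960 + 1.282) / √(181/2)
d = 3.242 / 9.513
d ≈ 0.34

By Cohen's convention (0.2 small / 0.5 medium / 0.8 large): small effect.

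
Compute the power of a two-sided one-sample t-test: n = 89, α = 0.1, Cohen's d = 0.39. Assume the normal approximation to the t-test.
Power ≈ 0.98

Power calculation (one-sample t-test, normal approximation):
z_β = d · √n - z_{α/2}
z_β = 0.39 · √89 - 1.645
z_β = 0.39 · 9.434 - 1.645
z_β = 2.034

Power = Φ(z_β) = Φ(2.034) ≈ 0.979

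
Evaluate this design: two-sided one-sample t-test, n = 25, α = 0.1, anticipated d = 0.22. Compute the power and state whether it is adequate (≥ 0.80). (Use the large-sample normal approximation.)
Power ≈ 0.29; the study is underpowered (power < 0.80)

Power calculation (one-sample t-test, normal approximation):
z_β = d · √n - z_{α/2}
z_β = 0.22 · √25 - 1.645
z_β = 0.22 · 5.000 - 1.645
z_β = -0.545

Power = Φ(z_β) = Φ(-0.545) ≈ 0.293

Effect size d = 0.22 is small by Cohen's convention (0.2/0.5/0.8).

Threshold: power ≥ 0.80 is conventionally adequate.
Power ≈ 0.29 → the study is underpowered (power < 0.80).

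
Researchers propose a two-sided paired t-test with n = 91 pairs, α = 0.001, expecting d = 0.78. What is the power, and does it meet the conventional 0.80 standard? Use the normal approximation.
Power ≈ 1.00; the study is adequately powered (power ≥ 0.80)

Power calculation (paired t-test, normal approximation):
z_β = d · √n - z_{α/2}
z_β = 0.78 · √91 - 3.291
z_β = 0.78 · 9.539 - 3.291
z_β = 4.150

Power = Φ(z_β) = Φ(4.150) ≈ 1.000

Effect size d = 0.78 is medium by Cohen's convention (0.2/0.5/0.8).

Threshold: power ≥ 0.80 is conventionally adequate.
Power ≈ 1.00 → the study is adequately powered (power ≥ 0.80).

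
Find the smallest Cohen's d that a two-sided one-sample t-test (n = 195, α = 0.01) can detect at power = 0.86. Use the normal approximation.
d ≈ 0.26

Minimum detectable effect (one-sample t-test, normal approximation):
d = (z_{α/2} + z_β) / √n
d = (2.576 + 1.080) / √195
d = 3.656 / 13.964
d ≈ 0.26

By Cohen's convention (0.2 small / 0.5 medium / 0.8 large): small effect.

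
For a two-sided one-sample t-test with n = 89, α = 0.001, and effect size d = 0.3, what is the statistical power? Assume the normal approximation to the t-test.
Power ≈ 0.32

Power calculation (one-sample t-test, normal approximation):
z_β = d · √n - z_{α/2}
z_β = 0.3 · √89 - 3.291
z_β = 0.3 · 9.434 - 3.291
z_β = -0.460

Power = Φ(z_β) = Φ(-0.460) ≈ 0.323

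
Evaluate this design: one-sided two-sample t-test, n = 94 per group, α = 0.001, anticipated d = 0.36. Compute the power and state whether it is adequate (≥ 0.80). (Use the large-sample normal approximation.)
Power ≈ 0.27; the study is underpowered (power < 0.80)

Power calculation (two-sample t-test, normal approximation):
z_β = d · √(n/2) - z_α
z_β = 0.36 · √(94/2) - 3.090
z_β = 0.36 · 6.856 - 3.090
z_β = -0.622

Power = Φ(z_β) = Φ(-0.622) ≈ 0.267

Effect size d = 0.36 is small by Cohen's convention (0.2/0.5/0.8).

Threshold: power ≥ 0.80 is conventionally adequate.
Power ≈ 0.27 → the study is underpowered (power < 0.80).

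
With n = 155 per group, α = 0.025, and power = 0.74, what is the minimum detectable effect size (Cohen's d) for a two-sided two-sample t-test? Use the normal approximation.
d ≈ 0.33

Minimum detectable effect (two-sample t-test, normal approximation):
d = (z_{α/2} + z_β) / √(n/2)
d = (2.241 + 0.643) / √(155/2)
d = 2.885 / 8.803
d ≈ 0.33

By Cohen's convention (0.2 small / 0.5 medium / 0.8 large): small effect.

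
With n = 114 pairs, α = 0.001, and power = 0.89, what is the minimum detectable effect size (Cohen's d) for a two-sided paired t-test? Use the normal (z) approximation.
d ≈ 0.42

Minimum detectable effect (paired t-test, normal approximation):
d = (z_{α/2} + z_β) / √n
d = (3.291 + 1.227) / √114
d = 4.517 / 10.677
d ≈ 0.42

By Cohen's convention (0.2 small / 0.5 medium / 0.8 large): small effect.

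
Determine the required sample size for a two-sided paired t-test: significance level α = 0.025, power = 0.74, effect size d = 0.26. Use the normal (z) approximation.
n = 124 pairs

Sample size formula (paired t-test, normal approximation):
n = ((z_{α/2} + z_β) / d)²

z_{α/2} = 2.241 (for α = 0.025, two-sided)
z_β = 0.643 (for power = 0.74)
d = 0.26

n = ((2.241 + 0.643) / 0.26)²
n = (11.092)²
n ≈ 123.03
Round up to the next whole number: n = 124 pairs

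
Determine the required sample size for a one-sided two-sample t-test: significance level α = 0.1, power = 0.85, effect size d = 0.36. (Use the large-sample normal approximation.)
n = 83 per group

Sample size formula (two-sample t-test, normal approximation):
n = 2 · ((z_α + z_β) / d)²

z_α = 1.282 (for α = 0.1, one-sided)
z_β = 1.036 (for power = 0.85)
d = 0.36

n = 2 · ((1.282 + 1.036) / 0.36)²
n = 2 · (6.439)²
n ≈ 82.92
Round up to the next whole number: n = 83 per group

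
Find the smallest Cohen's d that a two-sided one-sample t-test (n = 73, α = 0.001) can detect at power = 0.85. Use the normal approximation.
d ≈ 0.51

Minimum detectable effect (one-sample t-test, normal approximation):
d = (z_{α/2} + z_β) / √n
d = (3.291 + 1.036) / √73
d = 4.327 / 8.544
d ≈ 0.51

By Cohen's convention (0.2 small / 0.5 medium / 0.8 large): medium effect.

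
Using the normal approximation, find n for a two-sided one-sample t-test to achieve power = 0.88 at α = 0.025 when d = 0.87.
n = 16

Sample size formula (one-sample t-test, normal approximation):
n = ((z_{α/2} + z_β) / d)²

z_{α/2} = 2.241 (for α = 0.025, two-sided)
z_β = 1.175 (for power = 0.88)
d = 0.87

n = ((2.241 + 1.175) / 0.87)²
n = (3.926)²
n ≈ 15.41
Round up to the next whole number: n = 16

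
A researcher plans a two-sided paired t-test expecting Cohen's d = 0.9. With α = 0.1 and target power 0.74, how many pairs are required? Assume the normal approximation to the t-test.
n = 7 pairs

Sample size formula (paired t-test, normal approximation):
n = ((z_{α/2} + z_β) / d)²

z_{α/2} = 1.645 (for α = 0.1, two-sided)
z_β = 0.643 (for power = 0.74)
d = 0.9

n = ((1.645 + 0.643) / 0.9)²
n = (2.542)²
n ≈ 6.46
Round up to the next whole number: n = 7 pairs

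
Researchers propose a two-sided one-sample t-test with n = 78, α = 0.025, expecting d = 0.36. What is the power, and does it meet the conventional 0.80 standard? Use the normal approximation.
Power ≈ 0.83; the study is adequately powered (power ≥ 0.80)

Power calculation (one-sample t-test, normal approximation):
z_β = d · √n - z_{α/2}
z_β = 0.36 · √78 - 2.241
z_β = 0.36 · 8.832 - 2.241
z_β = 0.938

Power = Φ(z_β) = Φ(0.938) ≈ 0.826

Effect size d = 0.36 is small by Cohen's convention (0.2/0.5/0.8).

Threshold: power ≥ 0.80 is conventionally adequate.
Power ≈ 0.83 → the study is adequately powered (power ≥ 0.80).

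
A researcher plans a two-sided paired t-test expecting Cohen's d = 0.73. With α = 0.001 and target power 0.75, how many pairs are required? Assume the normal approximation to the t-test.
n = 30 pairs

Sample size formula (paired t-test, normal approximation):
n = ((z_{α/2} + z_β) / d)²

z_{α/2} = 3.291 (for α = 0.001, two-sided)
z_β = 0.674 (for power = 0.75)
d = 0.73

n = ((3.291 + 0.674) / 0.73)²
n = (5.432)²
n ≈ 29.51
Round up to the next whole number: n = 30 pairs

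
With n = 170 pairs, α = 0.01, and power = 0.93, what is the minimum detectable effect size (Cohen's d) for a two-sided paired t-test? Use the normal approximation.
d ≈ 0.31

Minimum detectable effect (paired t-test, normal approximation):
d = (z_{α/2} + z_β) / √n
d = (2.576 + 1.476) / √170
d = 4.052 / 13.038
d ≈ 0.31

By Cohen's convention (0.2 small / 0.5 medium / 0.8 large): small effect.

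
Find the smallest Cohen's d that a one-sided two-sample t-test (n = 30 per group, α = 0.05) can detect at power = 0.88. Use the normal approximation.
d ≈ 0.73

Minimum detectable effect (two-sample t-test, normal approximation):
d = (z_α + z_β) / √(n/2)
d = (1.645 + 1.175) / √(30/2)
d = 2.820 / 3.873
d ≈ 0.73

By Cohen's convention (0.2 small / 0.5 medium / 0.8 large): medium effect.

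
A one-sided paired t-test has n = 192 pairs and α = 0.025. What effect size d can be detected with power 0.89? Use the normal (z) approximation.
d ≈ 0.23

Minimum detectable effect (paired t-test, normal approximation):
d = (z_α + z_β) / √n
d = (1.960 + 1.227) / √192
d = 3.186 / 13.856
d ≈ 0.23

By Cohen's convention (0.2 small / 0.5 medium / 0.8 large): small effect.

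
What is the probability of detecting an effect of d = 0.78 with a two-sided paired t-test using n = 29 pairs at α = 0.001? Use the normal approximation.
Power ≈ 0.82

Power calculation (paired t-test, normal approximation):
z_β = d · √n - z_{α/2}
z_β = 0.78 · √29 - 3.291
z_β = 0.78 · 5.385 - 3.291
z_β = 0.910

Power = Φ(z_β) = Φ(0.910) ≈ 0.819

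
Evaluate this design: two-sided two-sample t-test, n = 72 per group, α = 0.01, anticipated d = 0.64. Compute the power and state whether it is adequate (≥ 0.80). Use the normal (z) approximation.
Power ≈ 0.90; the study is adequately powered (power ≥ 0.80)

Power calculation (two-sample t-test, normal approximation):
z_β = d · √(n/2) - z_{α/2}
z_β = 0.64 · √(72/2) - 2.576
z_β = 0.64 · 6.000 - 2.576
z_β = 1.264

Power = Φ(z_β) = Φ(1.264) ≈ 0.897

Effect size d = 0.64 is medium by Cohen's convention (0.2/0.5/0.8).

Threshold: power ≥ 0.80 is conventionally adequate.
Power ≈ 0.90 → the study is adequately powered (power ≥ 0.80).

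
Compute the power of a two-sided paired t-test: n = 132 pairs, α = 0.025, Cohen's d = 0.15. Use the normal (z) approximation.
Power ≈ 0.30

Power calculation (paired t-test, normal approximation):
z_β = d · √n - z_{α/2}
z_β = 0.15 · √132 - 2.241
z_β = 0.15 · 11.489 - 2.241
z_β = -0.518

Power = Φ(z_β) = Φ(-0.518) ≈ 0.302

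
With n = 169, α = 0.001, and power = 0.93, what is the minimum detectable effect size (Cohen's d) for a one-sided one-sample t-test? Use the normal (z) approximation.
d ≈ 0.35

Minimum detectable effect (one-sample t-test, normal approximation):
d = (z_α + z_β) / √n
d = (3.090 + 1.476) / √169
d = 4.566 / 13.000
d ≈ 0.35

By Cohen's convention (0.2 small / 0.5 medium / 0.8 large): small effect.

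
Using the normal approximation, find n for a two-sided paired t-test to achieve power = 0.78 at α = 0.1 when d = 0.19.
n = 162 pairs

Sample size formula (paired t-test, normal approximation):
n = ((z_{α/2} + z_β) / d)²

z_{α/2} = 1.645 (for α = 0.1, two-sided)
z_β = 0.772 (for power = 0.78)
d = 0.19

n = ((1.645 + 0.772) / 0.19)²
n = (12.721)²
n ≈ 161.82
Round up to the next whole number: n = 162 pairs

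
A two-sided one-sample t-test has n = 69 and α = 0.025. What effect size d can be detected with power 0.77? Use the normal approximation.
d ≈ 0.36

Minimum detectable effect (one-sample t-test, normal approximation):
d = (z_{α/2} + z_β) / √n
d = (2.241 + 0.739) / √69
d = 2.980 / 8.307
d ≈ 0.36

By Cohen's convention (0.2 small / 0.5 medium / 0.8 large): small effect.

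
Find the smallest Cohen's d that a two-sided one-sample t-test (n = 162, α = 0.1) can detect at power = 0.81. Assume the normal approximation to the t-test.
d ≈ 0.20

Minimum detectable effect (one-sample t-test, normal approximation):
d = (z_{α/2} + z_β) / √n
d = (1.645 + 0.878) / √162
d = 2.523 / 12.728
d ≈ 0.20

By Cohen's convention (0.2 small / 0.5 medium / 0.8 large): small effect.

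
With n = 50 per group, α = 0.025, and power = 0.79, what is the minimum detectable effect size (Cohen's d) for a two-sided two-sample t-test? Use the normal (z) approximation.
d ≈ 0.61

Minimum detectable effect (two-sample t-test, normal approximation):
d = (z_{α/2} + z_β) / √(n/2)
d = (2.241 + 0.806) / √(50/2)
d = 3.048 / 5.000
d ≈ 0.61

By Cohen's convention (0.2 small / 0.5 medium / 0.8 large): medium effect.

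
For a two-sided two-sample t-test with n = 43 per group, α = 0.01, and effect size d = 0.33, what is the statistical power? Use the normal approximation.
Power ≈ 0.15

Power calculation (two-sample t-test, normal approximation):
z_β = d · √(n/2) - z_{α/2}
z_β = 0.33 · √(43/2) - 2.576
z_β = 0.33 · 4.637 - 2.576
z_β = -1.046

Power = Φ(z_β) = Φ(-1.046) ≈ 0.148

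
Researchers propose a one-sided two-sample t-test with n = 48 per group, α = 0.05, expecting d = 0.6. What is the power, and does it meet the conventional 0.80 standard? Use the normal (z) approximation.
Power ≈ 0.90; the study is adequately powered (power ≥ 0.80)

Power calculation (two-sample t-test, normal approximation):
z_β = d · √(n/2) - z_α
z_β = 0.6 · √(48/2) - 1.645
z_β = 0.6 · 4.899 - 1.645
z_β = 1.295

Power = Φ(z_β) = Φ(1.295) ≈ 0.902

Effect size d = 0.6 is medium by Cohen's convention (0.2/0.5/0.8).

Threshold: power ≥ 0.80 is conventionally adequate.
Power ≈ 0.90 → the study is adequately powered (power ≥ 0.80).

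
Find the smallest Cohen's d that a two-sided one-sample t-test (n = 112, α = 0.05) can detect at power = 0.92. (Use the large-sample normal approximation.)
d ≈ 0.32

Minimum detectable effect (one-sample t-test, normal approximation):
d = (z_{α/2} + z_β) / √n
d = (1.960 + 1.405) / √112
d = 3.365 / 10.583
d ≈ 0.32

By Cohen's convention (0.2 small / 0.5 medium / 0.8 large): small effect.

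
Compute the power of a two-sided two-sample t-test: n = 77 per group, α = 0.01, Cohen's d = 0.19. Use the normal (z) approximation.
Power ≈ 0.08

Power calculation (two-sample t-test, normal approximation):
z_β = d · √(n/2) - z_{α/2}
z_β = 0.19 · √(77/2) - 2.576
z_β = 0.19 · 6.205 - 2.576
z_β = -1.397

Power = Φ(z_β) = Φ(-1.397) ≈ 0.081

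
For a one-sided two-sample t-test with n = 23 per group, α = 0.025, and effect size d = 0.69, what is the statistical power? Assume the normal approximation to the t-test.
Power ≈ 0.65

Power calculation (two-sample t-test, normal approximation):
z_β = d · √(n/2) - z_α
z_β = 0.69 · √(23/2) - 1.960
z_β = 0.69 · 3.391 - 1.960
z_β = 0.380

Power = Φ(z_β) = Φ(0.380) ≈ 0.648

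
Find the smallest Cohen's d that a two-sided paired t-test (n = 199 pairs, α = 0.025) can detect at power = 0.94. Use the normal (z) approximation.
d ≈ 0.27

Minimum detectable effect (paired t-test, normal approximation):
d = (z_{α/2} + z_β) / √n
d = (2.241 + 1.555) / √199
d = 3.796 / 14.107
d ≈ 0.27

By Cohen's convention (0.2 small / 0.5 medium / 0.8 large): small effect.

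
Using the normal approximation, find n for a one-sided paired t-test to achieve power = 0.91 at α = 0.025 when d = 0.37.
n = 80 pairs

Sample size formula (paired t-test, normal approximation):
n = ((z_α + z_β) / d)²

z_α = 1.960 (for α = 0.025, one-sided)
z_β = 1.341 (for power = 0.91)
d = 0.37

n = ((1.960 + 1.341) / 0.37)²
n = (8.922)²
n ≈ 79.60
Round up to the next whole number: n = 80 pairs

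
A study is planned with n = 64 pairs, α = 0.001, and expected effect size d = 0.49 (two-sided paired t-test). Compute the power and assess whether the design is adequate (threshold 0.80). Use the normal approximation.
Power ≈ 0.74; the study is underpowered (power < 0.80)

Power calculation (paired t-test, normal approximation):
z_β = d · √n - z_{α/2}
z_β = 0.49 · √64 - 3.291
z_β = 0.49 · 8.000 - 3.291
z_β = 0.629

Power = Φ(z_β) = Φ(0.629) ≈ 0.735

Effect size d = 0.49 is small by Cohen's convention (0.2/0.5/0.8).

Threshold: power ≥ 0.80 is conventionally adequate.
Power ≈ 0.74 → the study is underpowered (power < 0.80).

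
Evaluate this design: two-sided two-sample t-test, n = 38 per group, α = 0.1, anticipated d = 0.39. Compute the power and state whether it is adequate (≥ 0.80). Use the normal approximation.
Power ≈ 0.52; the study is underpowered (power < 0.80)

Power calculation (two-sample t-test, normal approximation):
z_β = d · √(n/2) - z_{α/2}
z_β = 0.39 · √(38/2) - 1.645
z_β = 0.39 · 4.359 - 1.645
z_β = 0.055

Power = Φ(z_β) = Φ(0.055) ≈ 0.522

Effect size d = 0.39 is small by Cohen's convention (0.2/0.5/0.8).

Threshold: power ≥ 0.80 is conventionally adequate.
Power ≈ 0.52 → the study is underpowered (power < 0.80).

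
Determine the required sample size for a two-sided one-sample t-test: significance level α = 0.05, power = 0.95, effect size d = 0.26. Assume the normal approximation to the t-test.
n = 193

Sample size formula (one-sample t-test, normal approximation):
n = ((z_{α/2} + z_β) / d)²

z_{α/2} = 1.960 (for α = 0.05, two-sided)
z_β = 1.645 (for power = 0.95)
d = 0.26

n = ((1.960 + 1.645) / 0.26)²
n = (13.865)²
n ≈ 192.24
Round up to the next whole number: n = 193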